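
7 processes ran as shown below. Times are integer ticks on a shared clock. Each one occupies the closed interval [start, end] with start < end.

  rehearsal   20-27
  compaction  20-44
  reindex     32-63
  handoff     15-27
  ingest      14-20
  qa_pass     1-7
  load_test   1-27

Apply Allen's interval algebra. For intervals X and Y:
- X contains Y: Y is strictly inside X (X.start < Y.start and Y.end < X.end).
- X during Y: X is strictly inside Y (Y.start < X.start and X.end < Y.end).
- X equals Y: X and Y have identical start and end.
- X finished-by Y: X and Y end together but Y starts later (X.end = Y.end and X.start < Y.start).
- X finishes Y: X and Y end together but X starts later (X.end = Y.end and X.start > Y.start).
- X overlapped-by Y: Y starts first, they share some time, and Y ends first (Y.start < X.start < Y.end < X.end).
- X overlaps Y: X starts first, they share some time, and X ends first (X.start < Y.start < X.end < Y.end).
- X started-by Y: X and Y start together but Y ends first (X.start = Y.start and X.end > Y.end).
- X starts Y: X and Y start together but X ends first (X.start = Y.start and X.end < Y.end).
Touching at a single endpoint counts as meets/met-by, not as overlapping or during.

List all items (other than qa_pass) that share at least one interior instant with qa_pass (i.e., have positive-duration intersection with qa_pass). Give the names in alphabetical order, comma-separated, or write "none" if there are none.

load_test

Target qa_pass = [1, 7].
compaction [20, 44] → after → no.
handoff [15, 27] → after → no.
ingest [14, 20] → after → no.
load_test [1, 27] → started-by → yes.
rehearsal [20, 27] → after → no.
reindex [32, 63] → after → no.
Result: load_test.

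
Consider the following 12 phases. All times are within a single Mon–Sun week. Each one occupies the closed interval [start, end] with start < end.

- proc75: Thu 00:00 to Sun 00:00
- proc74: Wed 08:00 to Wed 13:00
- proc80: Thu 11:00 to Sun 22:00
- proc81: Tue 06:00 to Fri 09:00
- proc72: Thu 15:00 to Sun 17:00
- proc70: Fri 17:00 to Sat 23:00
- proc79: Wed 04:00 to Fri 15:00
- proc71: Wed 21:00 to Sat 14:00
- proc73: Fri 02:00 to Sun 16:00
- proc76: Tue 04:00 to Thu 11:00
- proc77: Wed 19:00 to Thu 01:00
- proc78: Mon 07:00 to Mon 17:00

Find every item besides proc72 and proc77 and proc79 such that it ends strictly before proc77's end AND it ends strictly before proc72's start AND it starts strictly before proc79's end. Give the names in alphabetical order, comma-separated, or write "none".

proc74, proc78

Conditions: its end is strictly before proc77's end (X.end < Thu 01:00) AND its end is strictly before proc72's start (X.end < Thu 15:00) AND its start is strictly before proc79's end (X.start < Fri 15:00).
proc70: end Sat 23:00 < Thu 01:00? ✗; end Sat 23:00 < Thu 15:00? ✗; start Fri 17:00 < Fri 15:00? ✗ → no.
proc71: end Sat 14:00 < Thu 01:00? ✗; end Sat 14:00 < Thu 15:00? ✗; start Wed 21:00 < Fri 15:00? ✓ → no.
proc73: end Sun 16:00 < Thu 01:00? ✗; end Sun 16:00 < Thu 15:00? ✗; start Fri 02:00 < Fri 15:00? ✓ → no.
proc74: end Wed 13:00 < Thu 01:00? ✓; end Wed 13:00 < Thu 15:00? ✓; start Wed 08:00 < Fri 15:00? ✓ → yes.
proc75: end Sun 00:00 < Thu 01:00? ✗; end Sun 00:00 < Thu 15:00? ✗; start Thu 00:00 < Fri 15:00? ✓ → no.
proc76: end Thu 11:00 < Thu 01:00? ✗; end Thu 11:00 < Thu 15:00? ✓; start Tue 04:00 < Fri 15:00? ✓ → no.
proc78: end Mon 17:00 < Thu 01:00? ✓; end Mon 17:00 < Thu 15:00? ✓; start Mon 07:00 < Fri 15:00? ✓ → yes.
proc80: end Sun 22:00 < Thu 01:00? ✗; end Sun 22:00 < Thu 15:00? ✗; start Thu 11:00 < Fri 15:00? ✓ → no.
proc81: end Fri 09:00 < Thu 01:00? ✗; end Fri 09:00 < Thu 15:00? ✗; start Tue 06:00 < Fri 15:00? ✓ → no.
Result: proc74, proc78.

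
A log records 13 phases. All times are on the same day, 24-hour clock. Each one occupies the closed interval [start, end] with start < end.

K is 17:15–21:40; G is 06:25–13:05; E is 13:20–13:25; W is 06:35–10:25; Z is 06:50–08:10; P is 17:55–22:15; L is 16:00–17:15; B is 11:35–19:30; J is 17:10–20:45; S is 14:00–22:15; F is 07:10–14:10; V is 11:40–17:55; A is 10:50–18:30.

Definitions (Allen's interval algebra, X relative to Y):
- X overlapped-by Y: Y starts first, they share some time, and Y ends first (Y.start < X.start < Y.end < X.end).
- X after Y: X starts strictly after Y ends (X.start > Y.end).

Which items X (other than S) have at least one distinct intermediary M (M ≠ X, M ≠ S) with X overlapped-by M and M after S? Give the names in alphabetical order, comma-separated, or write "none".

Target S = [14:00, 22:15].
Intermediaries M with M after S: none.
Union: none.

none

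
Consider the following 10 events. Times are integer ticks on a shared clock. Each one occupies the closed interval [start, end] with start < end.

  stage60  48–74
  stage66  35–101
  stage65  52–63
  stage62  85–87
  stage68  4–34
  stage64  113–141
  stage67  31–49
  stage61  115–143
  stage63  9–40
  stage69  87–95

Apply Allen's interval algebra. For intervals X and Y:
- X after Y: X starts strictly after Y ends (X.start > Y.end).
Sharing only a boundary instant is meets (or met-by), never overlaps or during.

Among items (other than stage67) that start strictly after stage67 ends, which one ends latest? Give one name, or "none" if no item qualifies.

Target stage67 = [31, 49].
stage60 [48, 74] → overlapped-by → excluded.
stage61 [115, 143] → after → candidate.
stage62 [85, 87] → after → candidate.
stage63 [9, 40] → overlaps → excluded.
stage64 [113, 141] → after → candidate.
stage65 [52, 63] → after → candidate.
stage66 [35, 101] → overlapped-by → excluded.
stage68 [4, 34] → overlaps → excluded.
stage69 [87, 95] → after → candidate.
Among candidates, latest end is 143 → stage61.

stage61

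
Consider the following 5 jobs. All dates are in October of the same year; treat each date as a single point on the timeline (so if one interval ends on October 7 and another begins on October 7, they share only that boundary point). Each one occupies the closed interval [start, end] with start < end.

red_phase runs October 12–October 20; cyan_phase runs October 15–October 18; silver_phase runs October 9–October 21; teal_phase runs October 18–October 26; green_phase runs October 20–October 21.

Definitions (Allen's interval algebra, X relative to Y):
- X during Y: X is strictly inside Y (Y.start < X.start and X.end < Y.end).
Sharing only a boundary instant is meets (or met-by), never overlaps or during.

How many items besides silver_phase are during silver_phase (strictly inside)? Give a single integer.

2

Target silver_phase = [October 9, October 21].
cyan_phase [October 15, October 18] → during → counts.
green_phase [October 20, October 21] → finishes → no.
red_phase [October 12, October 20] → during → counts.
teal_phase [October 18, October 26] → overlapped-by → no.
Total: 2.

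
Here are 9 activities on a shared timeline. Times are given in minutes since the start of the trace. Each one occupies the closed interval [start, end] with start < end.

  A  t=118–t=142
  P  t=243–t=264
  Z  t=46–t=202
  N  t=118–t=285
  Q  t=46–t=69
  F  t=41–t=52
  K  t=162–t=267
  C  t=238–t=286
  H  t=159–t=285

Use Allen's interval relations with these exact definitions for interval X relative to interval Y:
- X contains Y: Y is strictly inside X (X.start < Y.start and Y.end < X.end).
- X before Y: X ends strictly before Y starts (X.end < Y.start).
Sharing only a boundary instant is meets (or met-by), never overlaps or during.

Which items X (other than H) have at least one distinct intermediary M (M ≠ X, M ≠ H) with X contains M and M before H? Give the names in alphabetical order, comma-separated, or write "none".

Z

Target H = [t=159, t=285].
Intermediaries M with M before H: A, F, Q.
Via A — items with X contains A: Z.
Via F — items with X contains F: none.
Via Q — items with X contains Q: none.
Union: Z.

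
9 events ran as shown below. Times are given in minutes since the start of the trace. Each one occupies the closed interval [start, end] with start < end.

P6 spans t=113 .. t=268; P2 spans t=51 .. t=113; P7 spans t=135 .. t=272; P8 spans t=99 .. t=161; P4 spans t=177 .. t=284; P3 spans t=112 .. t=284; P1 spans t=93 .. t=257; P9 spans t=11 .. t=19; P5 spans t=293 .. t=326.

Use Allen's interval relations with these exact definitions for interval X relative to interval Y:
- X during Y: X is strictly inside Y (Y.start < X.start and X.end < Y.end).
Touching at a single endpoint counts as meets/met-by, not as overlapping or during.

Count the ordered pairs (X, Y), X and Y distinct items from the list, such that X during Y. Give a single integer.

Checking all 72 ordered pairs for relation 'during'; matching pairs in alphabetical order:
(P6, P3): P6 during P3 ✓
(P7, P3): P7 during P3 ✓
(P8, P1): P8 during P1 ✓
Count: 3.

3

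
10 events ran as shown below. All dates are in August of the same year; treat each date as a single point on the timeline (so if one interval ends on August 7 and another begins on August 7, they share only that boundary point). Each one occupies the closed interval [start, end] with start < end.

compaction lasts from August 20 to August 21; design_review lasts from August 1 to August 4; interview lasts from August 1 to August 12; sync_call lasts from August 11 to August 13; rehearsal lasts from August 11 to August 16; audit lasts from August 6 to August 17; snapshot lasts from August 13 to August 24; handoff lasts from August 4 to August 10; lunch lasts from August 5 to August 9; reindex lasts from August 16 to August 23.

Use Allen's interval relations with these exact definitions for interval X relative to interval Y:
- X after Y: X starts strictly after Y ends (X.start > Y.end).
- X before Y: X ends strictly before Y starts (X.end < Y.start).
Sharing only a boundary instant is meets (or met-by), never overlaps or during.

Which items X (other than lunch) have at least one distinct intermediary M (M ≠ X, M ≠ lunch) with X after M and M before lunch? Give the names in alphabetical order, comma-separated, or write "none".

audit, compaction, rehearsal, reindex, snapshot, sync_call

Target lunch = [August 5, August 9].
Intermediaries M with M before lunch: design_review.
Via design_review — items with X after design_review: audit, compaction, rehearsal, reindex, snapshot, sync_call.
Union: audit, compaction, rehearsal, reindex, snapshot, sync_call.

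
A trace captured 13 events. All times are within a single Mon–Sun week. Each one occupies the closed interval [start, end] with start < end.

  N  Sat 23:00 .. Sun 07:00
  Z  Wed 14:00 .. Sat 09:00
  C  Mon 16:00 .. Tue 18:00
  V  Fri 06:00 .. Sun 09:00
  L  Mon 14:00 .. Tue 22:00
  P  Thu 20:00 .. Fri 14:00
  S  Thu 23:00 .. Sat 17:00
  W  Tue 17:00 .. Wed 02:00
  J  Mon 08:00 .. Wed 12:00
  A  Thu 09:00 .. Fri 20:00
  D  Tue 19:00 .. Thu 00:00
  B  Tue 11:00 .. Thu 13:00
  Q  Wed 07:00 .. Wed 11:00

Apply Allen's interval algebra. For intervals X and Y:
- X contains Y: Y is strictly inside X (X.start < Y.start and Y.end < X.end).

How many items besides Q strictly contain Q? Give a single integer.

3

Target Q = [Wed 07:00, Wed 11:00].
A [Thu 09:00, Fri 20:00] → after → no.
B [Tue 11:00, Thu 13:00] → contains → counts.
C [Mon 16:00, Tue 18:00] → before → no.
D [Tue 19:00, Thu 00:00] → contains → counts.
J [Mon 08:00, Wed 12:00] → contains → counts.
L [Mon 14:00, Tue 22:00] → before → no.
N [Sat 23:00, Sun 07:00] → after → no.
P [Thu 20:00, Fri 14:00] → after → no.
S [Thu 23:00, Sat 17:00] → after → no.
V [Fri 06:00, Sun 09:00] → after → no.
W [Tue 17:00, Wed 02:00] → before → no.
Z [Wed 14:00, Sat 09:00] → after → no.
Total: 3.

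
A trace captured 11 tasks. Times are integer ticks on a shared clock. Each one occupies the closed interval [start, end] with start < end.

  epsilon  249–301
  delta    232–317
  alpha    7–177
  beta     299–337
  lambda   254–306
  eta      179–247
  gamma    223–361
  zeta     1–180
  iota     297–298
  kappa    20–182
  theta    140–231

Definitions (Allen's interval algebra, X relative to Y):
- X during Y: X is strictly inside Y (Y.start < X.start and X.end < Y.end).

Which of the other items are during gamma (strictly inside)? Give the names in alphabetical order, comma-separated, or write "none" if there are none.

Target gamma = [223, 361].
alpha [7, 177] → before → no.
beta [299, 337] → during → yes.
delta [232, 317] → during → yes.
epsilon [249, 301] → during → yes.
eta [179, 247] → overlaps → no.
iota [297, 298] → during → yes.
kappa [20, 182] → before → no.
lambda [254, 306] → during → yes.
theta [140, 231] → overlaps → no.
zeta [1, 180] → before → no.
Result: beta, delta, epsilon, iota, lambda.

beta, delta, epsilon, iota, lambda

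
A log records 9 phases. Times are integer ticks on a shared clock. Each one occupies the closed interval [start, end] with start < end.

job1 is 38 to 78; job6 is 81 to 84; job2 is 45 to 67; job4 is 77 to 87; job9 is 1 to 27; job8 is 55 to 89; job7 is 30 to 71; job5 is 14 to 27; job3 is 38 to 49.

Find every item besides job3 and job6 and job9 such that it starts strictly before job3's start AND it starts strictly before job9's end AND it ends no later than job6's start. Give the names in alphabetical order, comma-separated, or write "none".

Conditions: its start is strictly before job3's start (X.start < 38) AND its start is strictly before job9's end (X.start < 27) AND its end is no later than job6's start (X.end <= 81).
job1: start 38 < 38? ✗; start 38 < 27? ✗; end 78 <= 81? ✓ → no.
job2: start 45 < 38? ✗; start 45 < 27? ✗; end 67 <= 81? ✓ → no.
job4: start 77 < 38? ✗; start 77 < 27? ✗; end 87 <= 81? ✗ → no.
job5: start 14 < 38? ✓; start 14 < 27? ✓; end 27 <= 81? ✓ → yes.
job7: start 30 < 38? ✓; start 30 < 27? ✗; end 71 <= 81? ✓ → no.
job8: start 55 < 38? ✗; start 55 < 27? ✗; end 89 <= 81? ✗ → no.
Result: job5.

job5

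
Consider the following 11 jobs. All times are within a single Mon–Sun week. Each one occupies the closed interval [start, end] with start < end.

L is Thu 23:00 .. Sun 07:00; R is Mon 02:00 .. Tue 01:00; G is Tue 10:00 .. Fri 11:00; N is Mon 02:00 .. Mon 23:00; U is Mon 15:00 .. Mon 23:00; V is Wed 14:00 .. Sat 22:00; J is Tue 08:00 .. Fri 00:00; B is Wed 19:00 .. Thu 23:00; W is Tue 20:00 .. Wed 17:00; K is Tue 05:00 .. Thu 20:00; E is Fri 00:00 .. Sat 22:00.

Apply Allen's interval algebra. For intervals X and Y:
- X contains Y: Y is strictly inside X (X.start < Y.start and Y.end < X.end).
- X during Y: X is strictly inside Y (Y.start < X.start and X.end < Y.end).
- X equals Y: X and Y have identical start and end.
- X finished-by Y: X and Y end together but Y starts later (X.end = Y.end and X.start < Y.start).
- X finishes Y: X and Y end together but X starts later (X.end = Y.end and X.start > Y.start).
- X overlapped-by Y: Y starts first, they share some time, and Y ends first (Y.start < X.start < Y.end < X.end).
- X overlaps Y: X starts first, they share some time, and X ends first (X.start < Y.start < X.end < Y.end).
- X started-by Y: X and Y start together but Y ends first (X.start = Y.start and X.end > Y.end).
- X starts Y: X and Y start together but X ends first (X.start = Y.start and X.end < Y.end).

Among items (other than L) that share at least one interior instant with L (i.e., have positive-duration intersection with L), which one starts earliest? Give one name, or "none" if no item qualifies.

Target L = [Thu 23:00, Sun 07:00].
B [Wed 19:00, Thu 23:00] → meets → excluded.
E [Fri 00:00, Sat 22:00] → during → candidate.
G [Tue 10:00, Fri 11:00] → overlaps → candidate.
J [Tue 08:00, Fri 00:00] → overlaps → candidate.
K [Tue 05:00, Thu 20:00] → before → excluded.
N [Mon 02:00, Mon 23:00] → before → excluded.
R [Mon 02:00, Tue 01:00] → before → excluded.
U [Mon 15:00, Mon 23:00] → before → excluded.
V [Wed 14:00, Sat 22:00] → overlaps → candidate.
W [Tue 20:00, Wed 17:00] → before → excluded.
Among candidates, earliest start is Tue 08:00 → J.

J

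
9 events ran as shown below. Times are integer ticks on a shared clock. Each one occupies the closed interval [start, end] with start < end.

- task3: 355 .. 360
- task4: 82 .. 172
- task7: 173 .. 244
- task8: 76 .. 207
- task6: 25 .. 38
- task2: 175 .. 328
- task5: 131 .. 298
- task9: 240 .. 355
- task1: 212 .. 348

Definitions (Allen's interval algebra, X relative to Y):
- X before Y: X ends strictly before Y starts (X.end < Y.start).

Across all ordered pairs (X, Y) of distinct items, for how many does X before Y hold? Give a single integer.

Checking all 72 ordered pairs for relation 'before'; matching pairs in alphabetical order:
(task1, task3): task1 before task3 ✓
(task2, task3): task2 before task3 ✓
(task4, task1): task4 before task1 ✓
(task4, task2): task4 before task2 ✓
(task4, task3): task4 before task3 ✓
(task4, task7): task4 before task7 ✓
(task4, task9): task4 before task9 ✓
(task5, task3): task5 before task3 ✓
(task6, task1): task6 before task1 ✓
(task6, task2): task6 before task2 ✓
(task6, task3): task6 before task3 ✓
(task6, task4): task6 before task4 ✓
(task6, task5): task6 before task5 ✓
(task6, task7): task6 before task7 ✓
(task6, task8): task6 before task8 ✓
(task6, task9): task6 before task9 ✓
(task7, task3): task7 before task3 ✓
(task8, task1): task8 before task1 ✓
(task8, task3): task8 before task3 ✓
(task8, task9): task8 before task9 ✓
Count: 20.

20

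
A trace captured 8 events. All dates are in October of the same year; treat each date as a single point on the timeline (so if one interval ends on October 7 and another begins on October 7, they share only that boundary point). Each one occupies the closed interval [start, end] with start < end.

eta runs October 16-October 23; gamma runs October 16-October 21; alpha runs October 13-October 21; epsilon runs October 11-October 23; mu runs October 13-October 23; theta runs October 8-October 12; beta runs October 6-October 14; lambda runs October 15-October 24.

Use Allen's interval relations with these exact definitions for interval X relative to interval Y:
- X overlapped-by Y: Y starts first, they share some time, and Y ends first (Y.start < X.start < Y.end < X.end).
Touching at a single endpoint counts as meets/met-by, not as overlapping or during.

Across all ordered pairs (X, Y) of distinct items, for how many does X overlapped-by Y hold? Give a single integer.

Checking all 56 ordered pairs for relation 'overlapped-by'; matching pairs in alphabetical order:
(alpha, beta): alpha overlapped-by beta ✓
(epsilon, beta): epsilon overlapped-by beta ✓
(epsilon, theta): epsilon overlapped-by theta ✓
(eta, alpha): eta overlapped-by alpha ✓
(lambda, alpha): lambda overlapped-by alpha ✓
(lambda, epsilon): lambda overlapped-by epsilon ✓
(lambda, mu): lambda overlapped-by mu ✓
(mu, beta): mu overlapped-by beta ✓
Count: 8.

8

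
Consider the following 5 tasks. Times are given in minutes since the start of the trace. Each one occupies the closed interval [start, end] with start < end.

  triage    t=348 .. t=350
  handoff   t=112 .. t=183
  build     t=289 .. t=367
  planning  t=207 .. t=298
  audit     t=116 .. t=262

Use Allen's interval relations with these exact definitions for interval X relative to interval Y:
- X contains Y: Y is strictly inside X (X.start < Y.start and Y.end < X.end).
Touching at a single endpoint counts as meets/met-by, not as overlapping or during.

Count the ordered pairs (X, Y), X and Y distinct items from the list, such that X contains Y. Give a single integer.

Checking all 20 ordered pairs for relation 'contains'; matching pairs in alphabetical order:
(build, triage): build contains triage ✓
Count: 1.

1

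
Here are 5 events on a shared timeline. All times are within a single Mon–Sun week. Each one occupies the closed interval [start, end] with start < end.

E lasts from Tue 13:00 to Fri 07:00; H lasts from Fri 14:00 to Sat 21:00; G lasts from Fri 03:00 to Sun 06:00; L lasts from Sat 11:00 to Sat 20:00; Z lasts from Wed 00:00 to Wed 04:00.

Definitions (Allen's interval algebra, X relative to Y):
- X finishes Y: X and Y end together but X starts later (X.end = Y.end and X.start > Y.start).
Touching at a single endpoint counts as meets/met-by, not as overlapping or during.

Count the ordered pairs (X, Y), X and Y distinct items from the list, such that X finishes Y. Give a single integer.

0

Checking all 20 ordered pairs for relation 'finishes'; matching pairs in alphabetical order:
No pair satisfies it.
Count: 0.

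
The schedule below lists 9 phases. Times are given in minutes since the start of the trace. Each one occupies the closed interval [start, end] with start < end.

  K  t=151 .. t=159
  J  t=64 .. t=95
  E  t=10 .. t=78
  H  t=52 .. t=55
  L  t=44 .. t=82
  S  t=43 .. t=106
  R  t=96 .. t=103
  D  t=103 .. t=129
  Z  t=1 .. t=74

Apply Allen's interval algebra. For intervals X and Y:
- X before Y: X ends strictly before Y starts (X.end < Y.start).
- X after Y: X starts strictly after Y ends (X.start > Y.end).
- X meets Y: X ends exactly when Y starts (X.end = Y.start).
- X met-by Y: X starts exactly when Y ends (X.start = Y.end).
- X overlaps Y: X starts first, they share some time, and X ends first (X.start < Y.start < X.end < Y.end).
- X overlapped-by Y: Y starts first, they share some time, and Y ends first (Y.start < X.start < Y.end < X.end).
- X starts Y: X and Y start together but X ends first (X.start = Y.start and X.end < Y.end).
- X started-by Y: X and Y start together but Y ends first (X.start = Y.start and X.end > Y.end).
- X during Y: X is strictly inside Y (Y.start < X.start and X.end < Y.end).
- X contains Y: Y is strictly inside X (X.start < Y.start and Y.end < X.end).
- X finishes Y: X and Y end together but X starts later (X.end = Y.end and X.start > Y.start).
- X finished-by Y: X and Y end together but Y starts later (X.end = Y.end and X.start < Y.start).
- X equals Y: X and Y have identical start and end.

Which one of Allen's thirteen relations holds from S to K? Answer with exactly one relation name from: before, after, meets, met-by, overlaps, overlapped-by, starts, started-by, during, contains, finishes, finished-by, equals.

S = [t=43, t=106]; K = [t=151, t=159].
Compare endpoints: S.start < K.start, S.start < K.end, S.end < K.start, S.end < K.end.
That pattern is 'before'.

before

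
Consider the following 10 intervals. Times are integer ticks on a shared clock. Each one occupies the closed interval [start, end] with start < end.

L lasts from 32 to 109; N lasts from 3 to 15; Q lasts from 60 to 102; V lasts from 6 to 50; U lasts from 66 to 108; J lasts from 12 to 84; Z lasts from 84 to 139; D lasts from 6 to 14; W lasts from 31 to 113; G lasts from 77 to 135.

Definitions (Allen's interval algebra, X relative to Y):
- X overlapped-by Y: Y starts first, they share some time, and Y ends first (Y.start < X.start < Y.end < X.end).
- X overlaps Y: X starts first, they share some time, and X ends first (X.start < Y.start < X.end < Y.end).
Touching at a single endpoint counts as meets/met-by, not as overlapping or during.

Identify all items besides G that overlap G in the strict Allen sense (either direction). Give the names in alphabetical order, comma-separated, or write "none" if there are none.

Target G = [77, 135].
D [6, 14] → before → no.
J [12, 84] → overlaps → yes.
L [32, 109] → overlaps → yes.
N [3, 15] → before → no.
Q [60, 102] → overlaps → yes.
U [66, 108] → overlaps → yes.
V [6, 50] → before → no.
W [31, 113] → overlaps → yes.
Z [84, 139] → overlapped-by → yes.
Result: J, L, Q, U, W, Z.

J, L, Q, U, W, Z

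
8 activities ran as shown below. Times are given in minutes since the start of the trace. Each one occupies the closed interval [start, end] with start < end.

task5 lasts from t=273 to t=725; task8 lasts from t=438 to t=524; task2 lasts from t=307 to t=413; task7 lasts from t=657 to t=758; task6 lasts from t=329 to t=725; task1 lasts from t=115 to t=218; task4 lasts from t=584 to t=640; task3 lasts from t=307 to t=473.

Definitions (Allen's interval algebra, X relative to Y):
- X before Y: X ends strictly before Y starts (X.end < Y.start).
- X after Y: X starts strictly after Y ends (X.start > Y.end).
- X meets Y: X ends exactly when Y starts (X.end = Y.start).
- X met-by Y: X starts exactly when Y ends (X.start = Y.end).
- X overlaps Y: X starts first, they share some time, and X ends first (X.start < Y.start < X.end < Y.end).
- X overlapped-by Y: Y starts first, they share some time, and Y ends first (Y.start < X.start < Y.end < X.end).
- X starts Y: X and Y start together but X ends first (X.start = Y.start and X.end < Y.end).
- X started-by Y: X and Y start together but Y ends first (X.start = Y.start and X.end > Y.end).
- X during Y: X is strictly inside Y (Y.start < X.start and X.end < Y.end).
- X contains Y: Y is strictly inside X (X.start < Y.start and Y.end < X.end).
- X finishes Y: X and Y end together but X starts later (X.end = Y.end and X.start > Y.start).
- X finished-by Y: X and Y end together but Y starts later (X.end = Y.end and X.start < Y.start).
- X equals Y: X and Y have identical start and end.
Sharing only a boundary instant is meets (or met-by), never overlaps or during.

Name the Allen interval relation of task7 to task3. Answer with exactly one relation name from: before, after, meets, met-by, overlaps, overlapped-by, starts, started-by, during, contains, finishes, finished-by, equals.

after

task7 = [t=657, t=758]; task3 = [t=307, t=473].
Compare endpoints: task7.start > task3.start, task7.start > task3.end, task7.end > task3.start, task7.end > task3.end.
That pattern is 'after'.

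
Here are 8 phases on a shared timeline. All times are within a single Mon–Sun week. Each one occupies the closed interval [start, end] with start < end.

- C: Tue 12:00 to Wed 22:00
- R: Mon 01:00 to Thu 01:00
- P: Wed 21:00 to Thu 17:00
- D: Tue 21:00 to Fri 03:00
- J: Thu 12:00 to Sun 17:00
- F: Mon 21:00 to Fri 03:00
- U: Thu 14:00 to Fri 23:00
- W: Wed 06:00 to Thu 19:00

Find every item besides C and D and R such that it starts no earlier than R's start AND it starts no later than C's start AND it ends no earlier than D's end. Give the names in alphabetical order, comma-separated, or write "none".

F

Conditions: its start is no earlier than R's start (X.start >= Mon 01:00) AND its start is no later than C's start (X.start <= Tue 12:00) AND its end is no earlier than D's end (X.end >= Fri 03:00).
F: start Mon 21:00 >= Mon 01:00? ✓; start Mon 21:00 <= Tue 12:00? ✓; end Fri 03:00 >= Fri 03:00? ✓ → yes.
J: start Thu 12:00 >= Mon 01:00? ✓; start Thu 12:00 <= Tue 12:00? ✗; end Sun 17:00 >= Fri 03:00? ✓ → no.
P: start Wed 21:00 >= Mon 01:00? ✓; start Wed 21:00 <= Tue 12:00? ✗; end Thu 17:00 >= Fri 03:00? ✗ → no.
U: start Thu 14:00 >= Mon 01:00? ✓; start Thu 14:00 <= Tue 12:00? ✗; end Fri 23:00 >= Fri 03:00? ✓ → no.
W: start Wed 06:00 >= Mon 01:00? ✓; start Wed 06:00 <= Tue 12:00? ✗; end Thu 19:00 >= Fri 03:00? ✗ → no.
Result: F.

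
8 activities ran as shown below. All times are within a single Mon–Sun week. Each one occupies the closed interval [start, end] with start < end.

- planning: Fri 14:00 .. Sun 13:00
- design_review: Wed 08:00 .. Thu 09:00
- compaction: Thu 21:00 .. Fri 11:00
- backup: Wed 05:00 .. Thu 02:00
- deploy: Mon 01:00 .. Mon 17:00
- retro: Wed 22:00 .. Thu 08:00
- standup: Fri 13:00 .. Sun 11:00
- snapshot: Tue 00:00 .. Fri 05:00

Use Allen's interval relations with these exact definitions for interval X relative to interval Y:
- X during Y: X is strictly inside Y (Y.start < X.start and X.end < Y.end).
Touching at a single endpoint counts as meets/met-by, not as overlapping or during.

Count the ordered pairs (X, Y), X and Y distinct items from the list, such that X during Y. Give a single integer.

4

Checking all 56 ordered pairs for relation 'during'; matching pairs in alphabetical order:
(backup, snapshot): backup during snapshot ✓
(design_review, snapshot): design_review during snapshot ✓
(retro, design_review): retro during design_review ✓
(retro, snapshot): retro during snapshot ✓
Count: 4.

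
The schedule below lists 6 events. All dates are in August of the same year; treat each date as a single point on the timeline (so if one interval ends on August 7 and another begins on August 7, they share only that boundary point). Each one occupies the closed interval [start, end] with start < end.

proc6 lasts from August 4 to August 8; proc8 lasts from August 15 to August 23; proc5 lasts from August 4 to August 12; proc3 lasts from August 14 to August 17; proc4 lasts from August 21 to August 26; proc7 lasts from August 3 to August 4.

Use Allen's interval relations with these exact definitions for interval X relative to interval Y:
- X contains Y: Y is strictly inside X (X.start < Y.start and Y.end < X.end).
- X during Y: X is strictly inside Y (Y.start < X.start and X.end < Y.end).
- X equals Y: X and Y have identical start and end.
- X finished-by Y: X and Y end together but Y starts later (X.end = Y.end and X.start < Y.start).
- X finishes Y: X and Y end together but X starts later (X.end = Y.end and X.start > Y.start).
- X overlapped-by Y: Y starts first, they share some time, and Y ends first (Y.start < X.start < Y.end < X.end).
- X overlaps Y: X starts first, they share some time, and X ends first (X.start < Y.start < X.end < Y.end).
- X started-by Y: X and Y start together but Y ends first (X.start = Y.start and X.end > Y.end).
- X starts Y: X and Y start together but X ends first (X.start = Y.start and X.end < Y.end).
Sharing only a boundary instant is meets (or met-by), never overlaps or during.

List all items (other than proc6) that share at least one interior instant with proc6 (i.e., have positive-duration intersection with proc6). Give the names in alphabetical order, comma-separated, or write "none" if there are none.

Target proc6 = [August 4, August 8].
proc3 [August 14, August 17] → after → no.
proc4 [August 21, August 26] → after → no.
proc5 [August 4, August 12] → started-by → yes.
proc7 [August 3, August 4] → meets → no.
proc8 [August 15, August 23] → after → no.
Result: proc5.

proc5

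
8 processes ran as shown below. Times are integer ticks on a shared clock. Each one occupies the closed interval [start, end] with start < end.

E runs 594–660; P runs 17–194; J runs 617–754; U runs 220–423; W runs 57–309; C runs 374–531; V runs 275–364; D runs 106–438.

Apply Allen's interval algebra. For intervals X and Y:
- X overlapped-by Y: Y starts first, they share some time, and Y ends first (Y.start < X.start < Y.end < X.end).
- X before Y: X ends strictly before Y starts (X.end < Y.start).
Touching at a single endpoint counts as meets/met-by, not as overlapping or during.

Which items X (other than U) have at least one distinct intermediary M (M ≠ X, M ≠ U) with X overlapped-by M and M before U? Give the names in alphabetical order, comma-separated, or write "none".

D, W

Target U = [220, 423].
Intermediaries M with M before U: P.
Via P — items with X overlapped-by P: D, W.
Union: D, W.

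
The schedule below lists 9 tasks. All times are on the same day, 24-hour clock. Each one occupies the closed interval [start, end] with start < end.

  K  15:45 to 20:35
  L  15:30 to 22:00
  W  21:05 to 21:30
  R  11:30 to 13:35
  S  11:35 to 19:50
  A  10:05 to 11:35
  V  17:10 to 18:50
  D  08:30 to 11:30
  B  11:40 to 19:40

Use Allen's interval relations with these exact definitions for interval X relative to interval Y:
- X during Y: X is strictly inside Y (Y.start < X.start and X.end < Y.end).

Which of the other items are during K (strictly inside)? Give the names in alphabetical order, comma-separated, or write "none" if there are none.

Target K = [15:45, 20:35].
A [10:05, 11:35] → before → no.
B [11:40, 19:40] → overlaps → no.
D [08:30, 11:30] → before → no.
L [15:30, 22:00] → contains → no.
R [11:30, 13:35] → before → no.
S [11:35, 19:50] → overlaps → no.
V [17:10, 18:50] → during → yes.
W [21:05, 21:30] → after → no.
Result: V.

V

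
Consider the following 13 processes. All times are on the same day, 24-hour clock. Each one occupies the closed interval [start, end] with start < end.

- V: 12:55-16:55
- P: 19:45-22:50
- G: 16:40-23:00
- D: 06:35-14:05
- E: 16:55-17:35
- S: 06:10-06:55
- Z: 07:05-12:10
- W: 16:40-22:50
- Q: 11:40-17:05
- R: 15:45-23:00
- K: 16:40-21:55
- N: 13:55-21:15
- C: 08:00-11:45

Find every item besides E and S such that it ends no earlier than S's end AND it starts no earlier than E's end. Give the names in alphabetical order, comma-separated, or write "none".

P

Conditions: its end is no earlier than S's end (X.end >= 06:55) AND its start is no earlier than E's end (X.start >= 17:35).
C: end 11:45 >= 06:55? ✓; start 08:00 >= 17:35? ✗ → no.
D: end 14:05 >= 06:55? ✓; start 06:35 >= 17:35? ✗ → no.
G: end 23:00 >= 06:55? ✓; start 16:40 >= 17:35? ✗ → no.
K: end 21:55 >= 06:55? ✓; start 16:40 >= 17:35? ✗ → no.
N: end 21:15 >= 06:55? ✓; start 13:55 >= 17:35? ✗ → no.
P: end 22:50 >= 06:55? ✓; start 19:45 >= 17:35? ✓ → yes.
Q: end 17:05 >= 06:55? ✓; start 11:40 >= 17:35? ✗ → no.
R: end 23:00 >= 06:55? ✓; start 15:45 >= 17:35? ✗ → no.
V: end 16:55 >= 06:55? ✓; start 12:55 >= 17:35? ✗ → no.
W: end 22:50 >= 06:55? ✓; start 16:40 >= 17:35? ✗ → no.
Z: end 12:10 >= 06:55? ✓; start 07:05 >= 17:35? ✗ → no.
Result: P.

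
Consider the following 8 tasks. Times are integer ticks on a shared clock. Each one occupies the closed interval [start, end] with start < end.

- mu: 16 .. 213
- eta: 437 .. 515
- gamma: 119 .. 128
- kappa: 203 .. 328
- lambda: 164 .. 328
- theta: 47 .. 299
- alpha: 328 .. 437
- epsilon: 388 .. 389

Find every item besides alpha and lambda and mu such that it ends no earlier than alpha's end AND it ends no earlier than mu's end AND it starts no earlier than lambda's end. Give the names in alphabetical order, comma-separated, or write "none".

Conditions: its end is no earlier than alpha's end (X.end >= 437) AND its end is no earlier than mu's end (X.end >= 213) AND its start is no earlier than lambda's end (X.start >= 328).
epsilon: end 389 >= 437? ✗; end 389 >= 213? ✓; start 388 >= 328? ✓ → no.
eta: end 515 >= 437? ✓; end 515 >= 213? ✓; start 437 >= 328? ✓ → yes.
gamma: end 128 >= 437? ✗; end 128 >= 213? ✗; start 119 >= 328? ✗ → no.
kappa: end 328 >= 437? ✗; end 328 >= 213? ✓; start 203 >= 328? ✗ → no.
theta: end 299 >= 437? ✗; end 299 >= 213? ✓; start 47 >= 328? ✗ → no.
Result: eta.

eta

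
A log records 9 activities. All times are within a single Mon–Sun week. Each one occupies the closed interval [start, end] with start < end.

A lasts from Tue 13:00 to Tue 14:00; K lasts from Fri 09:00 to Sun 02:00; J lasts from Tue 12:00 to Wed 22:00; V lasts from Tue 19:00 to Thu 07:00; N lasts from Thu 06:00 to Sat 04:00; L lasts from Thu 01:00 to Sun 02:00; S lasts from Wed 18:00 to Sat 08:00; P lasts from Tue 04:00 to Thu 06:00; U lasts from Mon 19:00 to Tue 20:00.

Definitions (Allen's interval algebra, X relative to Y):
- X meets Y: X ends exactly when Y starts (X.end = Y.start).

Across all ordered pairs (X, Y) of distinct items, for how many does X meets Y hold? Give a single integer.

1

Checking all 72 ordered pairs for relation 'meets'; matching pairs in alphabetical order:
(P, N): P meets N ✓
Count: 1.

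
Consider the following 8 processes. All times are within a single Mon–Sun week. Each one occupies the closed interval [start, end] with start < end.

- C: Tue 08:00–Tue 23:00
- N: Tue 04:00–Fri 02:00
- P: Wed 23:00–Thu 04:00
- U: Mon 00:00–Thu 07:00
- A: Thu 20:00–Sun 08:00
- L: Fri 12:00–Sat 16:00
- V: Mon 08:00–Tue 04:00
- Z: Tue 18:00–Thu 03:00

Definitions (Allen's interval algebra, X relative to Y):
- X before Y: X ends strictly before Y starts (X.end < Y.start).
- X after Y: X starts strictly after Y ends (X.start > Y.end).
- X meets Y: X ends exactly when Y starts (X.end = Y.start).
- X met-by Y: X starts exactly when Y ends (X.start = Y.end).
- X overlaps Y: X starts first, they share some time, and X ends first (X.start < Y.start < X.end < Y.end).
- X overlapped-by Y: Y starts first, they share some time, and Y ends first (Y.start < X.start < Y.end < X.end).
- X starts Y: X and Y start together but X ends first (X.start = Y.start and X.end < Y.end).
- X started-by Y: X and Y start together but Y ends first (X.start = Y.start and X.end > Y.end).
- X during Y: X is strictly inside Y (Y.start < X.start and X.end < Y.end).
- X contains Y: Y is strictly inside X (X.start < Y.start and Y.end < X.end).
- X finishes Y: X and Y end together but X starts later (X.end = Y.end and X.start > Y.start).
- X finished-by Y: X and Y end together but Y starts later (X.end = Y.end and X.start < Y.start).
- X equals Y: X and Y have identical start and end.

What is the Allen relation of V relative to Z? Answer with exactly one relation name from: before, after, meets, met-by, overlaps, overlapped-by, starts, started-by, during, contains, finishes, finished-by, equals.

before

V = [Mon 08:00, Tue 04:00]; Z = [Tue 18:00, Thu 03:00].
Compare endpoints: V.start < Z.start, V.start < Z.end, V.end < Z.start, V.end < Z.end.
That pattern is 'before'.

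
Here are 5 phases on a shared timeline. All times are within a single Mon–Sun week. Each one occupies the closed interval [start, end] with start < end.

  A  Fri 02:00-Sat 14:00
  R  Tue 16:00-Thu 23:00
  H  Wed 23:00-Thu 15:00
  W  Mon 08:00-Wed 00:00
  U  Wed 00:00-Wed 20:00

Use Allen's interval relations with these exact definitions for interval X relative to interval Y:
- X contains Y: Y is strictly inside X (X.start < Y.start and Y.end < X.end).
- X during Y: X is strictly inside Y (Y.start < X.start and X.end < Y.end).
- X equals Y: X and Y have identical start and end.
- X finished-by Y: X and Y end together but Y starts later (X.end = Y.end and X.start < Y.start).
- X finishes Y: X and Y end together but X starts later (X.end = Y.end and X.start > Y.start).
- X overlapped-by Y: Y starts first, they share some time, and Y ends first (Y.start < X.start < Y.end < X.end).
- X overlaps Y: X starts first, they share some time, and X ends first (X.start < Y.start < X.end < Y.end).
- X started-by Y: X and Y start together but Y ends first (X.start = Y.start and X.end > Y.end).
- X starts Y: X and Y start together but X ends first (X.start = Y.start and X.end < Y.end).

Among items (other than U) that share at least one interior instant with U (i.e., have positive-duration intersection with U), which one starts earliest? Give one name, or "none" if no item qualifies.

R

Target U = [Wed 00:00, Wed 20:00].
A [Fri 02:00, Sat 14:00] → after → excluded.
H [Wed 23:00, Thu 15:00] → after → excluded.
R [Tue 16:00, Thu 23:00] → contains → candidate.
W [Mon 08:00, Wed 00:00] → meets → excluded.
Among candidates, earliest start is Tue 16:00 → R.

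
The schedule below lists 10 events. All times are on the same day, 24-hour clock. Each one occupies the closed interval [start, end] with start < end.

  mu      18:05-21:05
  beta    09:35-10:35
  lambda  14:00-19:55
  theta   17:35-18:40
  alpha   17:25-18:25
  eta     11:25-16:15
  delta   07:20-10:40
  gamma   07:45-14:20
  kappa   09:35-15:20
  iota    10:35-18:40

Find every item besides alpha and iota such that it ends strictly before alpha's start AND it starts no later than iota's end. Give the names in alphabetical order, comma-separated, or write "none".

beta, delta, eta, gamma, kappa

Conditions: its end is strictly before alpha's start (X.end < 17:25) AND its start is no later than iota's end (X.start <= 18:40).
beta: end 10:35 < 17:25? ✓; start 09:35 <= 18:40? ✓ → yes.
delta: end 10:40 < 17:25? ✓; start 07:20 <= 18:40? ✓ → yes.
eta: end 16:15 < 17:25? ✓; start 11:25 <= 18:40? ✓ → yes.
gamma: end 14:20 < 17:25? ✓; start 07:45 <= 18:40? ✓ → yes.
kappa: end 15:20 < 17:25? ✓; start 09:35 <= 18:40? ✓ → yes.
lambda: end 19:55 < 17:25? ✗; start 14:00 <= 18:40? ✓ → no.
mu: end 21:05 < 17:25? ✗; start 18:05 <= 18:40? ✓ → no.
theta: end 18:40 < 17:25? ✗; start 17:35 <= 18:40? ✓ → no.
Result: beta, delta, eta, gamma, kappa.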